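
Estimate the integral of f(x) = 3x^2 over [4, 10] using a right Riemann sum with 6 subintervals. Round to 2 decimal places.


Right Riemann sum uses right endpoints of each subinterval.
Interval: [4, 10], n = 6
dx = (10 - 4) / 6 = 1
Right endpoints: [5, 6, 7, 8, 9, 10]
f values: [75, 108, 147, 192, 243, 300]
Sum = dx * (sum of f values)
= 1 * 1065
= 1065 = 1065.00

1065.00


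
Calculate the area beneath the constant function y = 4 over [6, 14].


The area under a constant function y = 4 is a rectangle.
Width = 14 - 6 = 8
Height = 4
Area = width * height
= 8 * 4
= 32

32


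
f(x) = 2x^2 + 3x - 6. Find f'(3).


Differentiate term by term using power and sum rules:
f(x) = 2x^2 + 3x - 6
f'(x) = 4x + 3
Substitute x = 3:
f'(3) = 4 * 3 + 3
= 12 + 3
= 15

15


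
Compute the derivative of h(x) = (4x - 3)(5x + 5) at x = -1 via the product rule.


Let u(x) = 4x - 3 and v(x) = 5x + 5
u'(x) = 4
v'(x) = 5
Product rule: h'(x) = u'(x)*v(x) + u(x)*v'(x)
= 4 * (5x + 5) + (4x - 3) * 5
At x = -1:
u(-1) = 4 * (-1) - 3 = -7
v(-1) = 5 * (-1) + 5 = 0
h'(-1) = 4 * 0 + (-7) * 5
= 0 - 35
= -35

-35


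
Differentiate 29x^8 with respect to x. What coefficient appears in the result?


We apply the power rule: d/dx [ax^n] = a*n * x^(n-1)
d/dx [29x^8]
= 29 * 8 * x^(8-1)
= 232x^7
The coefficient is 232

232


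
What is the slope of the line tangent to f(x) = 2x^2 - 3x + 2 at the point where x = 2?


The slope of the tangent line equals f'(x) at the point.
f(x) = 2x^2 - 3x + 2
f'(x) = 4x - 3
At x = 2:
f'(2) = 4 * 2 - 3
= 8 - 3
= 5

5


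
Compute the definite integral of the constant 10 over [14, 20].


The integral of a constant k over [a, b] equals k * (b - a).
integral from 14 to 20 of 10 dx
= 10 * (20 - 14)
= 10 * 6
= 60

60


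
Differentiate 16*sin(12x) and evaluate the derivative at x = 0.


Apply the chain rule to differentiate 16*sin(12x):
d/dx [16*sin(12x)]
= 16 * cos(12x) * d/dx(12x)
= 16 * 12 * cos(12x)
= 192 * cos(12x)
Evaluate at x = 0:
= 192 * cos(0)
= 192 * 1
= 192

192


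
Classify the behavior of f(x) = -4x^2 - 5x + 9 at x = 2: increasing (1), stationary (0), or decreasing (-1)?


Compute f'(x) to determine behavior:
f'(x) = -8x - 5
f'(2) = -8 * 2 - 5
= -16 - 5
= -21
Since f'(2) < 0, the function is decreasing (-1)

-1


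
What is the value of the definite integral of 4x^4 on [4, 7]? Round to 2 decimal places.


Find the antiderivative of 4x^4:
F(x) = 4/5 * x^5
Apply the Fundamental Theorem of Calculus:
F(7) - F(4)
= 4/5 * 7^5 - 4/5 * 4^5
= 4/5 * (16807 - 1024)
= 4/5 * 15783
= 63132/5 = 12626.40

12626.40


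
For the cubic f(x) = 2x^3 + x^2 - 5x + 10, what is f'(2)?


Differentiate f(x) = 2x^3 + x^2 - 5x + 10 term by term:
f'(x) = 6x^2 + 2x - 5
Substitute x = 2:
f'(2) = 6 * 2^2 + 2 * 2 - 5
= 24 + 4 - 5
= 23

23


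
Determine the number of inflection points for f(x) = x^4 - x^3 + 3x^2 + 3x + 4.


Inflection points occur where f''(x) = 0 and concavity changes.
f(x) = x^4 - x^3 + 3x^2 + 3x + 4
f'(x) = 4x^3 - 3x^2 + 6x + 3
f''(x) = 12x^2 - 6x + 6
This is a quadratic in x. Use the discriminant to count real roots.
Discriminant = (-6)^2 - 4 * 12 * 6
= 36 - 288
= -252
Since discriminant < 0, f''(x) = 0 has no real solutions.
Number of inflection points: 0

0


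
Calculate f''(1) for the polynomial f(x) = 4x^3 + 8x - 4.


First derivative:
f'(x) = 12x^2 + 8
Second derivative:
f''(x) = 24x
Substitute x = 1:
f''(1) = 24 * 1 + 0
= 24 + 0
= 24

24


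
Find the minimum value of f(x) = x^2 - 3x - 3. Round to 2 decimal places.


For a quadratic f(x) = ax^2 + bx + c with a > 0, the minimum is at the vertex.
Vertex x-coordinate: x = -b/(2a)
x = -(-3) / (2 * 1)
x = 3/2
Substitute back to find the minimum value:
f(3/2) = 1 * (3/2)^2 - 3 * (3/2) - 3
= 9/4 - 9/2 - 3
= -21/4 = -5.25

-5.25


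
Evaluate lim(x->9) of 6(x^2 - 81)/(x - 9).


Direct substitution gives 0/0, so we factor the numerator.
Factor: 6(x^2 - 81) = 6 * (x - 9)(x + 9)
Cancel the common factor (x - 9):
6(x^2 - 81)/(x - 9) = 6 * (x + 9)
Now substitute x = 9:
= 6 * (9 + 9) = 108

108


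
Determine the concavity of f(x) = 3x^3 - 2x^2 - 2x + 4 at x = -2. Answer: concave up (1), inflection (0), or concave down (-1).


Concavity is determined by the sign of f''(x).
f(x) = 3x^3 - 2x^2 - 2x + 4
f'(x) = 9x^2 - 4x - 2
f''(x) = 18x - 4
f''(-2) = 18 * (-2) - 4
= -36 - 4
= -40
Since f''(-2) < 0, the function is concave down (-1)

-1


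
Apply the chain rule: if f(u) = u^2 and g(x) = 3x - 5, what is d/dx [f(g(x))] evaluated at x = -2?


Using the chain rule: (f(g(x)))' = f'(g(x)) * g'(x)
First, find g(-2):
g(-2) = 3 * (-2) - 5 = -11
Next, f'(u) = 2u
And g'(x) = 3
So f'(g(-2)) * g'(-2)
= 2 * (-11) * 3
= -66

-66


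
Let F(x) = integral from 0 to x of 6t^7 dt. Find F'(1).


By the Fundamental Theorem of Calculus (Part 1):
If F(x) = integral from 0 to x of f(t) dt, then F'(x) = f(x)
Here f(t) = 6t^7
So F'(x) = 6x^7
Evaluate at x = 1:
F'(1) = 6 * 1^7
= 6 * 1
= 6

6


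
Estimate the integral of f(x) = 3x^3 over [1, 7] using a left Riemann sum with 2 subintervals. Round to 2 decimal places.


Left Riemann sum uses left endpoints of each subinterval.
Interval: [1, 7], n = 2
dx = (7 - 1) / 2 = 3
Left endpoints: [1, 4]
f values: [3, 192]
Sum = dx * (sum of f values)
= 3 * 195
= 585 = 585.00

585.00


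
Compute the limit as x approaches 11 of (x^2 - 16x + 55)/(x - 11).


Direct substitution gives 0/0, so we factor the numerator.
Factor: (x^2 - 16x + 55) = (x - 11)(x - 5)
Cancel the common factor (x - 11):
(x^2 - 16x + 55)/(x - 11) = (x - 5)
Now substitute x = 11:
= (11) - (5) = 6

6


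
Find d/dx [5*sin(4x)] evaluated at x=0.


Apply the chain rule to differentiate 5*sin(4x):
d/dx [5*sin(4x)]
= 5 * cos(4x) * d/dx(4x)
= 5 * 4 * cos(4x)
= 20 * cos(4x)
Evaluate at x = 0:
= 20 * cos(0)
= 20 * 1
= 20

20


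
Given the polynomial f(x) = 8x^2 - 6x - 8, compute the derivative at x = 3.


Differentiate term by term using power and sum rules:
f(x) = 8x^2 - 6x - 8
f'(x) = 16x - 6
Substitute x = 3:
f'(3) = 16 * 3 - 6
= 48 - 6
= 42

42


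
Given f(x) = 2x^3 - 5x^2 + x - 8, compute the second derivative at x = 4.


First derivative:
f'(x) = 6x^2 - 10x + 1
Second derivative:
f''(x) = 12x - 10
Substitute x = 4:
f''(4) = 12 * 4 - 10
= 48 - 10
= 38

38


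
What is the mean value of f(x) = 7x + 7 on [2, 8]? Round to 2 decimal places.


Average value = 1/(b-a) * integral from a to b of f(x) dx
First compute the integral of 7x + 7:
F(x) = (7/2)x^2 + 7x
F(8) = 7/2 * 64 + 7 * 8 = 280
F(2) = 7/2 * 4 + 7 * 2 = 28
Integral = 280 - 28 = 252
Average = 252 / (8 - 2) = 252 / 6
= 42 = 42.00

42.00


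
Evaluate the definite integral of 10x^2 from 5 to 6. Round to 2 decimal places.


Find the antiderivative of 10x^2:
F(x) = 10/3 * x^3
Apply the Fundamental Theorem of Calculus:
F(6) - F(5)
= 10/3 * 6^3 - 10/3 * 5^3
= 10/3 * (216 - 125)
= 10/3 * 91
= 910/3 ≈ 303.33

303.33


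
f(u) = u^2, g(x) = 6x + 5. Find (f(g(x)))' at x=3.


Using the chain rule: (f(g(x)))' = f'(g(x)) * g'(x)
First, find g(3):
g(3) = 6 * 3 + 5 = 23
Next, f'(u) = 2u
And g'(x) = 6
So f'(g(3)) * g'(3)
= 2 * 23 * 6
= 276

276


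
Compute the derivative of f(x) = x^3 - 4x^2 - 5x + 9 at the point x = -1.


Differentiate f(x) = x^3 - 4x^2 - 5x + 9 term by term:
f'(x) = 3x^2 - 8x - 5
Substitute x = -1:
f'(-1) = 3 * (-1)^2 - 8 * (-1) - 5
= 3 + 8 - 5
= 6

6


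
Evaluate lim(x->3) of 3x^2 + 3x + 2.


Since polynomials are continuous, we use direct substitution.
lim(x->3) of 3x^2 + 3x + 2
= 3 * 3^2 + 3 * 3 + 2
= 27 + 9 + 2
= 38

38


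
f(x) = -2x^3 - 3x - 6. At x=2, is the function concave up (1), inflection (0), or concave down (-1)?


Concavity is determined by the sign of f''(x).
f(x) = -2x^3 - 3x - 6
f'(x) = -6x^2 - 3
f''(x) = -12x
f''(2) = -12 * 2 + 0
= -24 + 0
= -24
Since f''(2) < 0, the function is concave down (-1)

-1


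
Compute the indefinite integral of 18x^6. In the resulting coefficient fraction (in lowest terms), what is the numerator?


Apply the power rule for integration:
integral of ax^n dx = a/(n+1) * x^(n+1) + C
integral of 18x^6 dx
= 18/7 * x^7 + C
The coefficient in lowest terms is 18/7, and its numerator is 18

18


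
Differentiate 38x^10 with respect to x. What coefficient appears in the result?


We apply the power rule: d/dx [ax^n] = a*n * x^(n-1)
d/dx [38x^10]
= 38 * 10 * x^(10-1)
= 380x^9
The coefficient is 380

380


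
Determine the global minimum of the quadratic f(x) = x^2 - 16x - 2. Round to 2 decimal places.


For a quadratic f(x) = ax^2 + bx + c with a > 0, the minimum is at the vertex.
Vertex x-coordinate: x = -b/(2a)
x = -(-16) / (2 * 1)
x = 16/2 = 8
Substitute back to find the minimum value:
f(8) = 1 * 8^2 - 16 * 8 - 2
= 64 - 128 - 2
= -66 = -66.00

-66.00


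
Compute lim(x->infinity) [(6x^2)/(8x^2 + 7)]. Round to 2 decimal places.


For limits at infinity with equal-degree polynomials,
we compare leading coefficients.
Numerator leading term: 6x^2
Denominator leading term: 8x^2
Divide both by x^2:
lim = (6) / (8 + 7/x^2)
As x -> infinity, the 1/x and 1/x^2 terms vanish:
= 6/8 = 3/4 = 0.75

0.75


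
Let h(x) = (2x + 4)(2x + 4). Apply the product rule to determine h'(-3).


Let u(x) = 2x + 4 and v(x) = 2x + 4
u'(x) = 2
v'(x) = 2
Product rule: h'(x) = u'(x)*v(x) + u(x)*v'(x)
= 2 * (2x + 4) + (2x + 4) * 2
At x = -3:
u(-3) = 2 * (-3) + 4 = -2
v(-3) = 2 * (-3) + 4 = -2
h'(-3) = 2 * (-2) + (-2) * 2
= -4 - 4
= -8

-8


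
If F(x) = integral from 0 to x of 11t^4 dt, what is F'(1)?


By the Fundamental Theorem of Calculus (Part 1):
If F(x) = integral from 0 to x of f(t) dt, then F'(x) = f(x)
Here f(t) = 11t^4
So F'(x) = 11x^4
Evaluate at x = 1:
F'(1) = 11 * 1^4
= 11 * 1
= 11

11


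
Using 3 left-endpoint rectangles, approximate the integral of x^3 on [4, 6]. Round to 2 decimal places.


Left Riemann sum uses left endpoints of each subinterval.
Interval: [4, 6], n = 3
dx = (6 - 4) / 3 = 2/3
Left endpoints: [4, 14/3, 16/3]
f values: [64, 2744/27, 4096/27]
Sum = dx * (sum of f values)
= 2/3 * 952/3
= 1904/9 ≈ 211.56

211.56


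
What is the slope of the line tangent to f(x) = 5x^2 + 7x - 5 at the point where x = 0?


The slope of the tangent line equals f'(x) at the point.
f(x) = 5x^2 + 7x - 5
f'(x) = 10x + 7
At x = 0:
f'(0) = 10 * 0 + 7
= 0 + 7
= 7

7


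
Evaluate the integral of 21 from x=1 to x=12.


The integral of a constant k over [a, b] equals k * (b - a).
integral from 1 to 12 of 21 dx
= 21 * (12 - 1)
= 21 * 11
= 231

231


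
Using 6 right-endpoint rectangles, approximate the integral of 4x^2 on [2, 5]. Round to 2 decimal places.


Right Riemann sum uses right endpoints of each subinterval.
Interval: [2, 5], n = 6
dx = (5 - 2) / 6 = 1/2
Right endpoints: [5/2, 3, 7/2, 4, 9/2, 5]
f values: [25, 36, 49, 64, 81, 100]
Sum = dx * (sum of f values)
= 1/2 * 355
= 355/2 = 177.50

177.50


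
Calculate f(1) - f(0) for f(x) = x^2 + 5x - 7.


Net change = f(b) - f(a)
f(x) = x^2 + 5x - 7
Compute f(1):
f(1) = 1 * 1^2 + 5 * 1 - 7
= 1 + 5 - 7
= -1
Compute f(0):
f(0) = 1 * 0^2 + 5 * 0 - 7
= 0 + 0 - 7
= -7
Net change = -1 - (-7) = 6

6


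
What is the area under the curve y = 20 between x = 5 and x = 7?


The area under a constant function y = 20 is a rectangle.
Width = 7 - 5 = 2
Height = 20
Area = width * height
= 2 * 20
= 40

40


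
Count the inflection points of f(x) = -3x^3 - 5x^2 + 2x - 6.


Inflection points occur where f''(x) = 0 and concavity changes.
f(x) = -3x^3 - 5x^2 + 2x - 6
f'(x) = -9x^2 - 10x + 2
f''(x) = -18x - 10
Set f''(x) = 0:
-18x - 10 = 0
x = 10 / (-18) = -5/9
Since f''(x) is linear (degree 1), it changes sign at this point.
Therefore there is exactly 1 inflection point.

1


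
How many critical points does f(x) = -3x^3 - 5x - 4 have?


Find where f'(x) = 0:
f(x) = -3x^3 - 5x - 4
f'(x) = -9x^2 - 5
This is a quadratic in x. Use the discriminant to count real roots.
Discriminant = (0)^2 - 4 * (-9) * (-5)
= 0 - 180
= -180
Since discriminant < 0, f'(x) = 0 has no real solutions.
Number of critical points: 0

0


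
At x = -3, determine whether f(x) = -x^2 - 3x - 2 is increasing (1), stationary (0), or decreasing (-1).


Compute f'(x) to determine behavior:
f'(x) = -2x - 3
f'(-3) = -2 * (-3) - 3
= 6 - 3
= 3
Since f'(-3) > 0, the function is increasing (1)

1


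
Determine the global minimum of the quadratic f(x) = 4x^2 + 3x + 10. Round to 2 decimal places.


For a quadratic f(x) = ax^2 + bx + c with a > 0, the minimum is at the vertex.
Vertex x-coordinate: x = -b/(2a)
x = -(3) / (2 * 4)
x = -3/8
Substitute back to find the minimum value:
f(-3/8) = 4 * (-3/8)^2 + 3 * (-3/8) + 10
= 9/16 - 9/8 + 10
= 151/16 ≈ 9.44

9.44


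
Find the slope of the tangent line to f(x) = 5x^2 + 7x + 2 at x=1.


The slope of the tangent line equals f'(x) at the point.
f(x) = 5x^2 + 7x + 2
f'(x) = 10x + 7
At x = 1:
f'(1) = 10 * 1 + 7
= 10 + 7
= 17

17


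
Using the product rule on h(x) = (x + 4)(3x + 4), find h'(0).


Let u(x) = x + 4 and v(x) = 3x + 4
u'(x) = 1
v'(x) = 3
Product rule: h'(x) = u'(x)*v(x) + u(x)*v'(x)
= 1 * (3x + 4) + (x + 4) * 3
At x = 0:
u(0) = 1 * 0 + 4 = 4
v(0) = 3 * 0 + 4 = 4
h'(0) = 1 * 4 + 4 * 3
= 4 + 12
= 16

16


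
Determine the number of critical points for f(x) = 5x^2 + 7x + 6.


Find where f'(x) = 0:
f'(x) = 10x + 7
Set f'(x) = 0:
10x + 7 = 0
x = -7 / 10 = -7/10
This is a linear equation in x, so there is exactly one solution.
Number of critical points: 1

1


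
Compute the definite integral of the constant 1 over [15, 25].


The integral of a constant k over [a, b] equals k * (b - a).
integral from 15 to 25 of 1 dx
= 1 * (25 - 15)
= 1 * 10
= 10

10


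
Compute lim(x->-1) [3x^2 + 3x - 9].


Since polynomials are continuous, we use direct substitution.
lim(x->-1) of 3x^2 + 3x - 9
= 3 * (-1)^2 + 3 * (-1) - 9
= 3 - 3 - 9
= -9

-9


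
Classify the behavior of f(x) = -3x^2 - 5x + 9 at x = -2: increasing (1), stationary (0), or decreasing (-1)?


Compute f'(x) to determine behavior:
f'(x) = -6x - 5
f'(-2) = -6 * (-2) - 5
= 12 - 5
= 7
Since f'(-2) > 0, the function is increasing (1)

1


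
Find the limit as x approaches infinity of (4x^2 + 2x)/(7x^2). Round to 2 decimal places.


For limits at infinity with equal-degree polynomials,
we compare leading coefficients.
Numerator leading term: 4x^2
Denominator leading term: 7x^2
Divide both by x^2:
lim = (4 + 2/x) / (7)
As x -> infinity, the 1/x and 1/x^2 terms vanish:
= 4/7 ≈ 0.57

0.57


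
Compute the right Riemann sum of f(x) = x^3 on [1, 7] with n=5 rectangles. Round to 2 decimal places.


Right Riemann sum uses right endpoints of each subinterval.
Interval: [1, 7], n = 5
dx = (7 - 1) / 5 = 6/5
Right endpoints: [11/5, 17/5, 23/5, 29/5, 7]
f values: [1331/125, 4913/125, 12167/125, 24389/125, 343]
Sum = dx * (sum of f values)
= 6/5 * 3427/5
= 20562/25 = 822.48

822.48


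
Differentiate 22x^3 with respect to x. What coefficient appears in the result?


We apply the power rule: d/dx [ax^n] = a*n * x^(n-1)
d/dx [22x^3]
= 22 * 3 * x^(3-1)
= 66x^2
The coefficient is 66

66


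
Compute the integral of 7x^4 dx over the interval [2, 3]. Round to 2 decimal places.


Find the antiderivative of 7x^4:
F(x) = 7/5 * x^5
Apply the Fundamental Theorem of Calculus:
F(3) - F(2)
= 7/5 * 3^5 - 7/5 * 2^5
= 7/5 * (243 - 32)
= 7/5 * 211
= 1477/5 = 295.40

295.40


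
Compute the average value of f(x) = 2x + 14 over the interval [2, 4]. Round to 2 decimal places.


Average value = 1/(b-a) * integral from a to b of f(x) dx
First compute the integral of 2x + 14:
F(x) = x^2 + 14x
F(4) = 1 * 16 + 14 * 4 = 72
F(2) = 1 * 4 + 14 * 2 = 32
Integral = 72 - 32 = 40
Average = 40 / (4 - 2) = 40 / 2
= 20 = 20.00

20.00


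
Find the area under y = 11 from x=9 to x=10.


The area under a constant function y = 11 is a rectangle.
Width = 10 - 9 = 1
Height = 11
Area = width * height
= 1 * 11
= 11

11


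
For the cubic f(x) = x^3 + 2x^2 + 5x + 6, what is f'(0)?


Differentiate f(x) = x^3 + 2x^2 + 5x + 6 term by term:
f'(x) = 3x^2 + 4x + 5
Substitute x = 0:
f'(0) = 3 * 0^2 + 4 * 0 + 5
= 0 + 0 + 5
= 5

5


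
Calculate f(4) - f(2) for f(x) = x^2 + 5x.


Net change = f(b) - f(a)
f(x) = x^2 + 5x
Compute f(4):
f(4) = 1 * 4^2 + 5 * 4 + 0
= 16 + 20 + 0
= 36
Compute f(2):
f(2) = 1 * 2^2 + 5 * 2 + 0
= 4 + 10 + 0
= 14
Net change = 36 - 14 = 22

22


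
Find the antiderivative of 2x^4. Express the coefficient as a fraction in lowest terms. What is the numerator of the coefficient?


Apply the power rule for integration:
integral of ax^n dx = a/(n+1) * x^(n+1) + C
integral of 2x^4 dx
= 2/5 * x^5 + C
The coefficient in lowest terms is 2/5, and its numerator is 2

2


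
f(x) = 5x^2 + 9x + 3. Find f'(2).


Differentiate term by term using power and sum rules:
f(x) = 5x^2 + 9x + 3
f'(x) = 10x + 9
Substitute x = 2:
f'(2) = 10 * 2 + 9
= 20 + 9
= 29

29


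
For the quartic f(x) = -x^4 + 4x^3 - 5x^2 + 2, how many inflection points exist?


Inflection points occur where f''(x) = 0 and concavity changes.
f(x) = -x^4 + 4x^3 - 5x^2 + 2
f'(x) = -4x^3 + 12x^2 - 10x
f''(x) = -12x^2 + 24x - 10
This is a quadratic in x. Use the discriminant to count real roots.
Discriminant = (24)^2 - 4 * (-12) * (-10)
= 576 - 480
= 96
Since discriminant > 0, f''(x) = 0 has 2 distinct real solutions.
A quadratic with two distinct real roots changes sign at each root, so concavity changes at both.
Number of inflection points: 2

2


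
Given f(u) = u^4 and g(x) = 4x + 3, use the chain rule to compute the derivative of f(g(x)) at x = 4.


Using the chain rule: (f(g(x)))' = f'(g(x)) * g'(x)
First, find g(4):
g(4) = 4 * 4 + 3 = 19
Next, f'(u) = 4u^3
And g'(x) = 4
So f'(g(4)) * g'(4)
= 4 * 19^3 * 4
= 4 * 6859 * 4
= 109744

109744


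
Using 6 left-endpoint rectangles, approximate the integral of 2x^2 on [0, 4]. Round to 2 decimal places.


Left Riemann sum uses left endpoints of each subinterval.
Interval: [0, 4], n = 6
dx = (4 - 0) / 6 = 2/3
Left endpoints: [0, 2/3, 4/3, 2, 8/3, 10/3]
f values: [0, 8/9, 32/9, 8, 128/9, 200/9]
Sum = dx * (sum of f values)
= 2/3 * 440/9
= 880/27 ≈ 32.59

32.59


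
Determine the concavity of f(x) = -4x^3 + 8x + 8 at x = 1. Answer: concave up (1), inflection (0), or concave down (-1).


Concavity is determined by the sign of f''(x).
f(x) = -4x^3 + 8x + 8
f'(x) = -12x^2 + 8
f''(x) = -24x
f''(1) = -24 * 1 + 0
= -24 + 0
= -24
Since f''(1) < 0, the function is concave down (-1)

-1


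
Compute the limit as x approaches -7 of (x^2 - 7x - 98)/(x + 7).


Direct substitution gives 0/0, so we factor the numerator.
Factor: (x^2 - 7x - 98) = (x + 7)(x - 14)
Cancel the common factor (x + 7):
(x^2 - 7x - 98)/(x + 7) = (x - 14)
Now substitute x = -7:
= (-7) - (14) = -21

-21


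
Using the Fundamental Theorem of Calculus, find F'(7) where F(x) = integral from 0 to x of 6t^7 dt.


By the Fundamental Theorem of Calculus (Part 1):
If F(x) = integral from 0 to x of f(t) dt, then F'(x) = f(x)
Here f(t) = 6t^7
So F'(x) = 6x^7
Evaluate at x = 7:
F'(7) = 6 * 7^7
= 6 * 823543
= 4941258

4941258


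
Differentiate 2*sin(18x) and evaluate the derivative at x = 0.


Apply the chain rule to differentiate 2*sin(18x):
d/dx [2*sin(18x)]
= 2 * cos(18x) * d/dx(18x)
= 2 * 18 * cos(18x)
= 36 * cos(18x)
Evaluate at x = 0:
= 36 * cos(0)
= 36 * 1
= 36

36


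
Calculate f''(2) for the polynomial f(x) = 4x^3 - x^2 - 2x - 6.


First derivative:
f'(x) = 12x^2 - 2x - 2
Second derivative:
f''(x) = 24x - 2
Substitute x = 2:
f''(2) = 24 * 2 - 2
= 48 - 2
= 46

46


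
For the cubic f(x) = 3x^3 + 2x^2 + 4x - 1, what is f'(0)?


Differentiate f(x) = 3x^3 + 2x^2 + 4x - 1 term by term:
f'(x) = 9x^2 + 4x + 4
Substitute x = 0:
f'(0) = 9 * 0^2 + 4 * 0 + 4
= 0 + 0 + 4
= 4

4


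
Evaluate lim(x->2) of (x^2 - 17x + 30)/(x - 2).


Direct substitution gives 0/0, so we factor the numerator.
Factor: (x^2 - 17x + 30) = (x - 2)(x - 15)
Cancel the common factor (x - 2):
(x^2 - 17x + 30)/(x - 2) = (x - 15)
Now substitute x = 2:
= (2) - (15) = -13

-13


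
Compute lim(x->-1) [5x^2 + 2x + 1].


Since polynomials are continuous, we use direct substitution.
lim(x->-1) of 5x^2 + 2x + 1
= 5 * (-1)^2 + 2 * (-1) + 1
= 5 - 2 + 1
= 4

4


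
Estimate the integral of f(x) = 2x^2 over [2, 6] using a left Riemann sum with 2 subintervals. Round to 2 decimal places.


Left Riemann sum uses left endpoints of each subinterval.
Interval: [2, 6], n = 2
dx = (6 - 2) / 2 = 2
Left endpoints: [2, 4]
f values: [8, 32]
Sum = dx * (sum of f values)
= 2 * 40
= 80 = 80.00

80.00


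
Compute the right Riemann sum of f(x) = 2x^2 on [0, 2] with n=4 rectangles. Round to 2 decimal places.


Right Riemann sum uses right endpoints of each subinterval.
Interval: [0, 2], n = 4
dx = (2 - 0) / 4 = 1/2
Right endpoints: [1/2, 1, 3/2, 2]
f values: [1/2, 2, 9/2, 8]
Sum = dx * (sum of f values)
= 1/2 * 15
= 15/2 = 7.50

7.50


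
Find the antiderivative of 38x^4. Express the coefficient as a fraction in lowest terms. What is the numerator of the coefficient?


Apply the power rule for integration:
integral of ax^n dx = a/(n+1) * x^(n+1) + C
integral of 38x^4 dx
= 38/5 * x^5 + C
The coefficient in lowest terms is 38/5, and its numerator is 38

38


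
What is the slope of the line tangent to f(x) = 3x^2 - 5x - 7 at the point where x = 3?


The slope of the tangent line equals f'(x) at the point.
f(x) = 3x^2 - 5x - 7
f'(x) = 6x - 5
At x = 3:
f'(3) = 6 * 3 - 5
= 18 - 5
= 13

13


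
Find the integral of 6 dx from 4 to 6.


The integral of a constant k over [a, b] equals k * (b - a).
integral from 4 to 6 of 6 dx
= 6 * (6 - 4)
= 6 * 2
= 12

12


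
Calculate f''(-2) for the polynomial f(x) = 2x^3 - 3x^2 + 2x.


First derivative:
f'(x) = 6x^2 - 6x + 2
Second derivative:
f''(x) = 12x - 6
Substitute x = -2:
f''(-2) = 12 * (-2) - 6
= -24 - 6
= -30

-30


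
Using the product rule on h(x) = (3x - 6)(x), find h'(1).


Let u(x) = 3x - 6 and v(x) = x
u'(x) = 3
v'(x) = 1
Product rule: h'(x) = u'(x)*v(x) + u(x)*v'(x)
= 3 * (x) + (3x - 6) * 1
At x = 1:
u(1) = 3 * 1 - 6 = -3
v(1) = 1 * 1 + 0 = 1
h'(1) = 3 * 1 + (-3) * 1
= 3 - 3
= 0

0


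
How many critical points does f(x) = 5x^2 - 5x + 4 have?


Find where f'(x) = 0:
f'(x) = 10x - 5
Set f'(x) = 0:
10x - 5 = 0
x = 5 / 10 = 1/2
This is a linear equation in x, so there is exactly one solution.
Number of critical points: 1

1


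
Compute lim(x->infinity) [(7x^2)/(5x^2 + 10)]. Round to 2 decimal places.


For limits at infinity with equal-degree polynomials,
we compare leading coefficients.
Numerator leading term: 7x^2
Denominator leading term: 5x^2
Divide both by x^2:
lim = (7) / (5 + 10/x^2)
As x -> infinity, the 1/x and 1/x^2 terms vanish:
= 7/5 = 1.40

1.40


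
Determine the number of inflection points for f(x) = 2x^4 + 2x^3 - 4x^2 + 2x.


Inflection points occur where f''(x) = 0 and concavity changes.
f(x) = 2x^4 + 2x^3 - 4x^2 + 2x
f'(x) = 8x^3 + 6x^2 - 8x + 2
f''(x) = 24x^2 + 12x - 8
This is a quadratic in x. Use the discriminant to count real roots.
Discriminant = (12)^2 - 4 * 24 * (-8)
= 144 - (-768)
= 912
Since discriminant > 0, f''(x) = 0 has 2 distinct real solutions.
A quadratic with two distinct real roots changes sign at each root, so concavity changes at both.
Number of inflection points: 2

2


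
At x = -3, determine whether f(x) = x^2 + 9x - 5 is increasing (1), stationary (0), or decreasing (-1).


Compute f'(x) to determine behavior:
f'(x) = 2x + 9
f'(-3) = 2 * (-3) + 9
= -6 + 9
= 3
Since f'(-3) > 0, the function is increasing (1)

1


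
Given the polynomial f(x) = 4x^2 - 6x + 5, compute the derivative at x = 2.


Differentiate term by term using power and sum rules:
f(x) = 4x^2 - 6x + 5
f'(x) = 8x - 6
Substitute x = 2:
f'(2) = 8 * 2 - 6
= 16 - 6
= 10

10


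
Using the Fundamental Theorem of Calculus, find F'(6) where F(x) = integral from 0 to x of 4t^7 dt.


By the Fundamental Theorem of Calculus (Part 1):
If F(x) = integral from 0 to x of f(t) dt, then F'(x) = f(x)
Here f(t) = 4t^7
So F'(x) = 4x^7
Evaluate at x = 6:
F'(6) = 4 * 6^7
= 4 * 279936
= 1119744

1119744


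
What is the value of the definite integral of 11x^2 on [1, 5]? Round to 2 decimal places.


Find the antiderivative of 11x^2:
F(x) = 11/3 * x^3
Apply the Fundamental Theorem of Calculus:
F(5) - F(1)
= 11/3 * 5^3 - 11/3 * 1^3
= 11/3 * (125 - 1)
= 11/3 * 124
= 1364/3 ≈ 454.67

454.67


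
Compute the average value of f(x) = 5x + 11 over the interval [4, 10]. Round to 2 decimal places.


Average value = 1/(b-a) * integral from a to b of f(x) dx
First compute the integral of 5x + 11:
F(x) = (5/2)x^2 + 11x
F(10) = 5/2 * 100 + 11 * 10 = 360
F(4) = 5/2 * 16 + 11 * 4 = 84
Integral = 360 - 84 = 276
Average = 276 / (10 - 4) = 276 / 6
= 46 = 46.00

46.00


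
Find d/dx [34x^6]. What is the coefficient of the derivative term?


We apply the power rule: d/dx [ax^n] = a*n * x^(n-1)
d/dx [34x^6]
= 34 * 6 * x^(6-1)
= 204x^5
The coefficient is 204

204


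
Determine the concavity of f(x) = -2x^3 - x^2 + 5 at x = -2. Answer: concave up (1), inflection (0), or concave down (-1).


Concavity is determined by the sign of f''(x).
f(x) = -2x^3 - x^2 + 5
f'(x) = -6x^2 - 2x
f''(x) = -12x - 2
f''(-2) = -12 * (-2) - 2
= 24 - 2
= 22
Since f''(-2) > 0, the function is concave up (1)

1


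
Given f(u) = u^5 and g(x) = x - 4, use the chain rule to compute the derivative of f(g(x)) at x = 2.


Using the chain rule: (f(g(x)))' = f'(g(x)) * g'(x)
First, find g(2):
g(2) = 1 * 2 - 4 = -2
Next, f'(u) = 5u^4
And g'(x) = 1
So f'(g(2)) * g'(2)
= 5 * (-2)^4 * 1
= 5 * 16 * 1
= 80

80


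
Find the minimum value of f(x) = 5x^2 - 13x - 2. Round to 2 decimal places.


For a quadratic f(x) = ax^2 + bx + c with a > 0, the minimum is at the vertex.
Vertex x-coordinate: x = -b/(2a)
x = -(-13) / (2 * 5)
x = 13/10
Substitute back to find the minimum value:
f(13/10) = 5 * (13/10)^2 - 13 * (13/10) - 2
= 169/20 - 169/10 - 2
= -209/20 = -10.45

-10.45


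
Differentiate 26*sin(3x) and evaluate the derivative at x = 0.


Apply the chain rule to differentiate 26*sin(3x):
d/dx [26*sin(3x)]
= 26 * cos(3x) * d/dx(3x)
= 26 * 3 * cos(3x)
= 78 * cos(3x)
Evaluate at x = 0:
= 78 * cos(0)
= 78 * 1
= 78

78


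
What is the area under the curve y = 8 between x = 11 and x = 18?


The area under a constant function y = 8 is a rectangle.
Width = 18 - 11 = 7
Height = 8
Area = width * height
= 7 * 8
= 56

56


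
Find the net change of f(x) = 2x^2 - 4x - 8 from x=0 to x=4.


Net change = f(b) - f(a)
f(x) = 2x^2 - 4x - 8
Compute f(4):
f(4) = 2 * 4^2 - 4 * 4 - 8
= 32 - 16 - 8
= 8
Compute f(0):
f(0) = 2 * 0^2 - 4 * 0 - 8
= 0 + 0 - 8
= -8
Net change = 8 - (-8) = 16

16


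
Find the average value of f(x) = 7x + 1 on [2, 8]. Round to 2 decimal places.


Average value = 1/(b-a) * integral from a to b of f(x) dx
First compute the integral of 7x + 1:
F(x) = (7/2)x^2 + x
F(8) = 7/2 * 64 + 1 * 8 = 232
F(2) = 7/2 * 4 + 1 * 2 = 16
Integral = 232 - 16 = 216
Average = 216 / (8 - 2) = 216 / 6
= 36 = 36.00

36.00


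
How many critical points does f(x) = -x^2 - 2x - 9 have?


Find where f'(x) = 0:
f'(x) = -2x - 2
Set f'(x) = 0:
-2x - 2 = 0
x = 2 / (-2) = -1
This is a linear equation in x, so there is exactly one solution.
Number of critical points: 1

1


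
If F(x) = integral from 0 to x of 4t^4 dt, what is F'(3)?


By the Fundamental Theorem of Calculus (Part 1):
If F(x) = integral from 0 to x of f(t) dt, then F'(x) = f(x)
Here f(t) = 4t^4
So F'(x) = 4x^4
Evaluate at x = 3:
F'(3) = 4 * 3^4
= 4 * 81
= 324

324


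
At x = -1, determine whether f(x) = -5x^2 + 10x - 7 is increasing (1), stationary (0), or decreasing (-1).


Compute f'(x) to determine behavior:
f'(x) = -10x + 10
f'(-1) = -10 * (-1) + 10
= 10 + 10
= 20
Since f'(-1) > 0, the function is increasing (1)

1


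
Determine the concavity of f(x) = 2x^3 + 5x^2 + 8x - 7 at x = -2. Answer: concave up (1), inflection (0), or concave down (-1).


Concavity is determined by the sign of f''(x).
f(x) = 2x^3 + 5x^2 + 8x - 7
f'(x) = 6x^2 + 10x + 8
f''(x) = 12x + 10
f''(-2) = 12 * (-2) + 10
= -24 + 10
= -14
Since f''(-2) < 0, the function is concave down (-1)

-1


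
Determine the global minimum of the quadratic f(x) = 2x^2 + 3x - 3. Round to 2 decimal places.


For a quadratic f(x) = ax^2 + bx + c with a > 0, the minimum is at the vertex.
Vertex x-coordinate: x = -b/(2a)
x = -(3) / (2 * 2)
x = -3/4
Substitute back to find the minimum value:
f(-3/4) = 2 * (-3/4)^2 + 3 * (-3/4) - 3
= 9/8 - 9/4 - 3
= -33/8 ≈ -4.13

-4.13


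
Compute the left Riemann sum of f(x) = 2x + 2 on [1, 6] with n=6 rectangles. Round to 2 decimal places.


Left Riemann sum uses left endpoints of each subinterval.
Interval: [1, 6], n = 6
dx = (6 - 1) / 6 = 5/6
Left endpoints: [1, 11/6, 8/3, 7/2, 13/3, 31/6]
f values: [4, 17/3, 22/3, 9, 32/3, 37/3]
Sum = dx * (sum of f values)
= 5/6 * 49
= 245/6 ≈ 40.83

40.83


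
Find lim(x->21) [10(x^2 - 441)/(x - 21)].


Direct substitution gives 0/0, so we factor the numerator.
Factor: 10(x^2 - 441) = 10 * (x - 21)(x + 21)
Cancel the common factor (x - 21):
10(x^2 - 441)/(x - 21) = 10 * (x + 21)
Now substitute x = 21:
= 10 * (21 + 21) = 420

420


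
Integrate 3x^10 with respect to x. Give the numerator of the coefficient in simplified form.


Apply the power rule for integration:
integral of ax^n dx = a/(n+1) * x^(n+1) + C
integral of 3x^10 dx
= 3/11 * x^11 + C
The coefficient in lowest terms is 3/11, and its numerator is 3

3


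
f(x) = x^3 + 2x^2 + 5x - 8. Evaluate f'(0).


Differentiate f(x) = x^3 + 2x^2 + 5x - 8 term by term:
f'(x) = 3x^2 + 4x + 5
Substitute x = 0:
f'(0) = 3 * 0^2 + 4 * 0 + 5
= 0 + 0 + 5
= 5

5


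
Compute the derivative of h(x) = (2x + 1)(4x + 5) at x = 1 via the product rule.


Let u(x) = 2x + 1 and v(x) = 4x + 5
u'(x) = 2
v'(x) = 4
Product rule: h'(x) = u'(x)*v(x) + u(x)*v'(x)
= 2 * (4x + 5) + (2x + 1) * 4
At x = 1:
u(1) = 2 * 1 + 1 = 3
v(1) = 4 * 1 + 5 = 9
h'(1) = 2 * 9 + 3 * 4
= 18 + 12
= 30

30


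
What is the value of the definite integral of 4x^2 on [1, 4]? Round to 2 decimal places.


Find the antiderivative of 4x^2:
F(x) = 4/3 * x^3
Apply the Fundamental Theorem of Calculus:
F(4) - F(1)
= 4/3 * 4^3 - 4/3 * 1^3
= 4/3 * (64 - 1)
= 4/3 * 63
= 84 = 84.00

84.00


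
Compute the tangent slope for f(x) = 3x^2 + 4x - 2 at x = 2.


The slope of the tangent line equals f'(x) at the point.
f(x) = 3x^2 + 4x - 2
f'(x) = 6x + 4
At x = 2:
f'(2) = 6 * 2 + 4
= 12 + 4
= 16

16


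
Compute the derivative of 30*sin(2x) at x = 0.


Apply the chain rule to differentiate 30*sin(2x):
d/dx [30*sin(2x)]
= 30 * cos(2x) * d/dx(2x)
= 30 * 2 * cos(2x)
= 60 * cos(2x)
Evaluate at x = 0:
= 60 * cos(0)
= 60 * 1
= 60

60


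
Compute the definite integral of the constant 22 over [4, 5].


The integral of a constant k over [a, b] equals k * (b - a).
integral from 4 to 5 of 22 dx
= 22 * (5 - 4)
= 22 * 1
= 22

22


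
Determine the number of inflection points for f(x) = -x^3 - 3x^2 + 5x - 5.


Inflection points occur where f''(x) = 0 and concavity changes.
f(x) = -x^3 - 3x^2 + 5x - 5
f'(x) = -3x^2 - 6x + 5
f''(x) = -6x - 6
Set f''(x) = 0:
-6x - 6 = 0
x = 6 / (-6) = -1
Since f''(x) is linear (degree 1), it changes sign at this point.
Therefore there is exactly 1 inflection point.

1


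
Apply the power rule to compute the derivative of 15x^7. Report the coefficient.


We apply the power rule: d/dx [ax^n] = a*n * x^(n-1)
d/dx [15x^7]
= 15 * 7 * x^(7-1)
= 105x^6
The coefficient is 105

105


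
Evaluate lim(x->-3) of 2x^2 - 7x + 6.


Since polynomials are continuous, we use direct substitution.
lim(x->-3) of 2x^2 - 7x + 6
= 2 * (-3)^2 - 7 * (-3) + 6
= 18 + 21 + 6
= 45

45


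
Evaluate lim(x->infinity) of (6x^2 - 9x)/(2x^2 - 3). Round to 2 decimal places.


For limits at infinity with equal-degree polynomials,
we compare leading coefficients.
Numerator leading term: 6x^2
Denominator leading term: 2x^2
Divide both by x^2:
lim = (6 - 9/x) / (2 - 3/x^2)
As x -> infinity, the 1/x and 1/x^2 terms vanish:
= 6/2 = 3 = 3.00

3.00


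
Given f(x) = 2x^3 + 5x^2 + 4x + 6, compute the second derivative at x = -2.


First derivative:
f'(x) = 6x^2 + 10x + 4
Second derivative:
f''(x) = 12x + 10
Substitute x = -2:
f''(-2) = 12 * (-2) + 10
= -24 + 10
= -14

-14


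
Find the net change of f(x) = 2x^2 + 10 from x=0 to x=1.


Net change = f(b) - f(a)
f(x) = 2x^2 + 10
Compute f(1):
f(1) = 2 * 1^2 + 0 * 1 + 10
= 2 + 0 + 10
= 12
Compute f(0):
f(0) = 2 * 0^2 + 0 * 0 + 10
= 0 + 0 + 10
= 10
Net change = 12 - 10 = 2

2


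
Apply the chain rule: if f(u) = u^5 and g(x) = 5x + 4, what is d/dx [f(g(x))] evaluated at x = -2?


Using the chain rule: (f(g(x)))' = f'(g(x)) * g'(x)
First, find g(-2):
g(-2) = 5 * (-2) + 4 = -6
Next, f'(u) = 5u^4
And g'(x) = 5
So f'(g(-2)) * g'(-2)
= 5 * (-6)^4 * 5
= 5 * 1296 * 5
= 32400

32400


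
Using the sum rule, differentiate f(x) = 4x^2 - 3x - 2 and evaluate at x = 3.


Differentiate term by term using power and sum rules:
f(x) = 4x^2 - 3x - 2
f'(x) = 8x - 3
Substitute x = 3:
f'(3) = 8 * 3 - 3
= 24 - 3
= 21

21


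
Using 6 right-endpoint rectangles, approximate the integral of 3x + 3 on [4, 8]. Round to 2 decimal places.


Right Riemann sum uses right endpoints of each subinterval.
Interval: [4, 8], n = 6
dx = (8 - 4) / 6 = 2/3
Right endpoints: [14/3, 16/3, 6, 20/3, 22/3, 8]
f values: [17, 19, 21, 23, 25, 27]
Sum = dx * (sum of f values)
= 2/3 * 132
= 88 = 88.00

88.00


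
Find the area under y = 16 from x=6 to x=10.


The area under a constant function y = 16 is a rectangle.
Width = 10 - 6 = 4
Height = 16
Area = width * height
= 4 * 16
= 64

64


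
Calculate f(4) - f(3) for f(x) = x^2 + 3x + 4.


Net change = f(b) - f(a)
f(x) = x^2 + 3x + 4
Compute f(4):
f(4) = 1 * 4^2 + 3 * 4 + 4
= 16 + 12 + 4
= 32
Compute f(3):
f(3) = 1 * 3^2 + 3 * 3 + 4
= 9 + 9 + 4
= 22
Net change = 32 - 22 = 10

10


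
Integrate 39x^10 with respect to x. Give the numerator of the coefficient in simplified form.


Apply the power rule for integration:
integral of ax^n dx = a/(n+1) * x^(n+1) + C
integral of 39x^10 dx
= 39/11 * x^11 + C
The coefficient in lowest terms is 39/11, and its numerator is 39

39


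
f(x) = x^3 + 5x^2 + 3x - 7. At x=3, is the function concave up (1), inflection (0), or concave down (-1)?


Concavity is determined by the sign of f''(x).
f(x) = x^3 + 5x^2 + 3x - 7
f'(x) = 3x^2 + 10x + 3
f''(x) = 6x + 10
f''(3) = 6 * 3 + 10
= 18 + 10
= 28
Since f''(3) > 0, the function is concave up (1)

1


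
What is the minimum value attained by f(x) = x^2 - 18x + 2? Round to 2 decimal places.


For a quadratic f(x) = ax^2 + bx + c with a > 0, the minimum is at the vertex.
Vertex x-coordinate: x = -b/(2a)
x = -(-18) / (2 * 1)
x = 18/2 = 9
Substitute back to find the minimum value:
f(9) = 1 * 9^2 - 18 * 9 + 2
= 81 - 162 + 2
= -79 = -79.00

-79.00


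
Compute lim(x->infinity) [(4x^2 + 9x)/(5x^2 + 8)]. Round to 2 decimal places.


For limits at infinity with equal-degree polynomials,
we compare leading coefficients.
Numerator leading term: 4x^2
Denominator leading term: 5x^2
Divide both by x^2:
lim = (4 + 9/x) / (5 + 8/x^2)
As x -> infinity, the 1/x and 1/x^2 terms vanish:
= 4/5 = 0.80

0.80


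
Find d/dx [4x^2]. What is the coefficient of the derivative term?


We apply the power rule: d/dx [ax^n] = a*n * x^(n-1)
d/dx [4x^2]
= 4 * 2 * x^(2-1)
= 8x
The coefficient is 8

8


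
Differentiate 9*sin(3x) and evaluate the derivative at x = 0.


Apply the chain rule to differentiate 9*sin(3x):
d/dx [9*sin(3x)]
= 9 * cos(3x) * d/dx(3x)
= 9 * 3 * cos(3x)
= 27 * cos(3x)
Evaluate at x = 0:
= 27 * cos(0)
= 27 * 1
= 27

27


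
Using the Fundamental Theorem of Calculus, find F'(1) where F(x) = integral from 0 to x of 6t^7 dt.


By the Fundamental Theorem of Calculus (Part 1):
If F(x) = integral from 0 to x of f(t) dt, then F'(x) = f(x)
Here f(t) = 6t^7
So F'(x) = 6x^7
Evaluate at x = 1:
F'(1) = 6 * 1^7
= 6 * 1
= 6

6


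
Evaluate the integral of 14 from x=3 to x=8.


The integral of a constant k over [a, b] equals k * (b - a).
integral from 3 to 8 of 14 dx
= 14 * (8 - 3)
= 14 * 5
= 70

70


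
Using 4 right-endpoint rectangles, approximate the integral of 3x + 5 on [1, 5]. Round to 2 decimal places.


Right Riemann sum uses right endpoints of each subinterval.
Interval: [1, 5], n = 4
dx = (5 - 1) / 4 = 1
Right endpoints: [2, 3, 4, 5]
f values: [11, 14, 17, 20]
Sum = dx * (sum of f values)
= 1 * 62
= 62 = 62.00

62.00


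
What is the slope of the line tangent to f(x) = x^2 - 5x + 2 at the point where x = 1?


The slope of the tangent line equals f'(x) at the point.
f(x) = x^2 - 5x + 2
f'(x) = 2x - 5
At x = 1:
f'(1) = 2 * 1 - 5
= 2 - 5
= -3

-3


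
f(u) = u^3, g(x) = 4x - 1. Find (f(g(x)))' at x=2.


Using the chain rule: (f(g(x)))' = f'(g(x)) * g'(x)
First, find g(2):
g(2) = 4 * 2 - 1 = 7
Next, f'(u) = 3u^2
And g'(x) = 4
So f'(g(2)) * g'(2)
= 3 * 7^2 * 4
= 3 * 49 * 4
= 588

588


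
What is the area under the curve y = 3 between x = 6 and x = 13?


The area under a constant function y = 3 is a rectangle.
Width = 13 - 6 = 7
Height = 3
Area = width * height
= 7 * 3
= 21

21


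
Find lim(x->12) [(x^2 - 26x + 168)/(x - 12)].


Direct substitution gives 0/0, so we factor the numerator.
Factor: (x^2 - 26x + 168) = (x - 12)(x - 14)
Cancel the common factor (x - 12):
(x^2 - 26x + 168)/(x - 12) = (x - 14)
Now substitute x = 12:
= (12) - (14) = -2

-2


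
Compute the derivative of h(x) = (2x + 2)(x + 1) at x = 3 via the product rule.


Let u(x) = 2x + 2 and v(x) = x + 1
u'(x) = 2
v'(x) = 1
Product rule: h'(x) = u'(x)*v(x) + u(x)*v'(x)
= 2 * (x + 1) + (2x + 2) * 1
At x = 3:
u(3) = 2 * 3 + 2 = 8
v(3) = 1 * 3 + 1 = 4
h'(3) = 2 * 4 + 8 * 1
= 8 + 8
= 16

16


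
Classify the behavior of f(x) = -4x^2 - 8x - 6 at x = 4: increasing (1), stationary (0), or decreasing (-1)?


Compute f'(x) to determine behavior:
f'(x) = -8x - 8
f'(4) = -8 * 4 - 8
= -32 - 8
= -40
Since f'(4) < 0, the function is decreasing (-1)

-1


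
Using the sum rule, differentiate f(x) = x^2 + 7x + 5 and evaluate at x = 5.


Differentiate term by term using power and sum rules:
f(x) = x^2 + 7x + 5
f'(x) = 2x + 7
Substitute x = 5:
f'(5) = 2 * 5 + 7
= 10 + 7
= 17

17


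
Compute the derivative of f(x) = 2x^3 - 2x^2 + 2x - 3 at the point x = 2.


Differentiate f(x) = 2x^3 - 2x^2 + 2x - 3 term by term:
f'(x) = 6x^2 - 4x + 2
Substitute x = 2:
f'(2) = 6 * 2^2 - 4 * 2 + 2
= 24 - 8 + 2
= 18

18


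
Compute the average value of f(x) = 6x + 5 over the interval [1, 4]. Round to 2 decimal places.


Average value = 1/(b-a) * integral from a to b of f(x) dx
First compute the integral of 6x + 5:
F(x) = 3x^2 + 5x
F(4) = 3 * 16 + 5 * 4 = 68
F(1) = 3 * 1 + 5 * 1 = 8
Integral = 68 - 8 = 60
Average = 60 / (4 - 1) = 60 / 3
= 20 = 20.00

20.00


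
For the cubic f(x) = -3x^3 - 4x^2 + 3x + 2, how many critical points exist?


Find where f'(x) = 0:
f(x) = -3x^3 - 4x^2 + 3x + 2
f'(x) = -9x^2 - 8x + 3
This is a quadratic in x. Use the discriminant to count real roots.
Discriminant = (-8)^2 - 4 * (-9) * 3
= 64 - (-108)
= 172
Since discriminant > 0, f'(x) = 0 has 2 real solutions.
Number of critical points: 2

2


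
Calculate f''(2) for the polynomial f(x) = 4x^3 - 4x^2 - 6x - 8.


First derivative:
f'(x) = 12x^2 - 8x - 6
Second derivative:
f''(x) = 24x - 8
Substitute x = 2:
f''(2) = 24 * 2 - 8
= 48 - 8
= 40

40


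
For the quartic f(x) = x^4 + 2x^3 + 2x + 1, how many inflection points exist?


Inflection points occur where f''(x) = 0 and concavity changes.
f(x) = x^4 + 2x^3 + 2x + 1
f'(x) = 4x^3 + 6x^2 + 2
f''(x) = 12x^2 + 12x
This is a quadratic in x. Use the discriminant to count real roots.
Discriminant = (12)^2 - 4 * 12 * 0
= 144 - 0
= 144
Since discriminant > 0, f''(x) = 0 has 2 distinct real solutions.
A quadratic with two distinct real roots changes sign at each root, so concavity changes at both.
Number of inflection points: 2

2
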